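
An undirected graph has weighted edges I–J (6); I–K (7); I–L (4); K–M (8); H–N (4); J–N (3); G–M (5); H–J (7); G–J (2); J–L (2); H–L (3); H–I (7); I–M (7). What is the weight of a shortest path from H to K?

14

Comparing a few candidate routes:
H - L - J - G - M - K: 3 + 2 + 2 + 5 + 8 = 20
H - L - J - I - K: 3 + 2 + 6 + 7 = 18
H - N - J - L - I - K: 4 + 3 + 2 + 4 + 7 = 20
H - L - I - K: 3 + 4 + 7 = 14
H - N - J - I - K: 4 + 3 + 6 + 7 = 20
H - I - K: 7 + 7 = 14
The minimum is 14.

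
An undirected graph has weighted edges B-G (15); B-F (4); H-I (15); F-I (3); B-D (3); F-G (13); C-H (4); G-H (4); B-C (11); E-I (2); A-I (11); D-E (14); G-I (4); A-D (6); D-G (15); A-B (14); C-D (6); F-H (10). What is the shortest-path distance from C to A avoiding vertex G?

12

Checking several routes:
C → B → D → A: 11 + 3 + 6 = 20
C → D → A: 6 + 6 = 12
C → D → B → A: 6 + 3 + 14 = 23
The minimum is 12.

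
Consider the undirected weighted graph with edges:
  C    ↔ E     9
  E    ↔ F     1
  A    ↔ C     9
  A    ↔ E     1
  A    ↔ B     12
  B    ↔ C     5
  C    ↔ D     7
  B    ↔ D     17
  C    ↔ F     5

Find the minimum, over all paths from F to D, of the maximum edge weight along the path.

7

A few of the F→D routes:
F→E→A→C→D: max(1, 1, 9, 7) = 9
F→E→C→A→B→D: max(1, 9, 9, 12, 17) = 17
F→E→C→D: max(1, 9, 7) = 9
F→C→D: max(5, 7) = 7
F→E→A→B→C→D: max(1, 1, 12, 5, 7) = 12
The minimum achievable maximum is 7.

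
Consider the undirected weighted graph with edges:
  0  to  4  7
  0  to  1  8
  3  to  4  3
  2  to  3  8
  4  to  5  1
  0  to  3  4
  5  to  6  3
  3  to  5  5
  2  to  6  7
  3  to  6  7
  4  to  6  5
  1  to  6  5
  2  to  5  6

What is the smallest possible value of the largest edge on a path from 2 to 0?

Checking several routes:
2→5→6→4→3→0: max(6, 3, 5, 3, 4) = 6
2→5→4→3→0: max(6, 1, 3, 4) = 6
2→5→3→0: max(6, 5, 4) = 6
Best route has worst link 6.

6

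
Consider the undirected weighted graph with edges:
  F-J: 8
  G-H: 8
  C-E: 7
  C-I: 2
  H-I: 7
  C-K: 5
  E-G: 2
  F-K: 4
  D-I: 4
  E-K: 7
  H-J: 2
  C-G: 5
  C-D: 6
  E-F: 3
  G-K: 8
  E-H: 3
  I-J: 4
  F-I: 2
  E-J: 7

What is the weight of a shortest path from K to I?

Comparing a few candidate routes:
K-E-F-I: 7 + 3 + 2 = 12
K-C-I: 5 + 2 = 7
K-F-I: 4 + 2 = 6
The minimum is 6.

6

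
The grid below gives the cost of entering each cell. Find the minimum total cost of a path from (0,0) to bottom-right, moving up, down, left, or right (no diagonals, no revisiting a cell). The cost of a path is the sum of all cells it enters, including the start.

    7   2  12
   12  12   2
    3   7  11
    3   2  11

38

Best path: (0,0)→(1,0)→(2,0)→(3,0)→(3,1)→(3,2)
Cost: 7 + 12 + 3 + 3 + 2 + 11 = 38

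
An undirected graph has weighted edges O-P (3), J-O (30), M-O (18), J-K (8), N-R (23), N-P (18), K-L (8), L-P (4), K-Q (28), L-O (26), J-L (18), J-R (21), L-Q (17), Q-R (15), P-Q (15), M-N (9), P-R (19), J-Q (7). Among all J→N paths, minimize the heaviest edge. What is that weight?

18

Some routes from J to N:
J→K→L→Q→P→O→M→N: max(8, 8, 17, 15, 3, 18, 9) = 18
J→K→L→P→O→M→N: max(8, 8, 4, 3, 18, 9) = 18
J→K→L→P→N: max(8, 8, 4, 18) = 18
J→K→L→Q→P→N: max(8, 8, 17, 15, 18) = 18
Best route has worst link 18.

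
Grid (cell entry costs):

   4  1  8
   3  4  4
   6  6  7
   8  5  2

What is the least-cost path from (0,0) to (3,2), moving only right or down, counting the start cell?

One optimal route is (0,0) → (0,1) → (1,1) → (1,2) → (2,2) → (3,2).
Its cost is 4 + 1 + 4 + 4 + 7 + 2 = 22.
(Top row then right column would cost 26.)

22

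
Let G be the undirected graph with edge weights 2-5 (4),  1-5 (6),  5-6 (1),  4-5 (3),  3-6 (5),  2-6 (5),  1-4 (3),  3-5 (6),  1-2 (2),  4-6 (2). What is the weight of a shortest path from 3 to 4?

7

Comparing a few candidate routes:
3 -> 6 -> 4: 5 + 2 = 7
3 -> 5 -> 4: 6 + 3 = 9
3 -> 5 -> 6 -> 4: 6 + 1 + 2 = 9
Best route has total 7.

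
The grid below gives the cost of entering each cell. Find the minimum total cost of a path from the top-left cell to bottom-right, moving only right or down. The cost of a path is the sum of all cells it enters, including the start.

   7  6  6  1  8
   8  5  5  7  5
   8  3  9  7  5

37

Best path: (0,0) (0,1) (0,2) (0,3) (1,3) (1,4) (2,4)
Cost: 7 + 6 + 6 + 1 + 7 + 5 + 5 = 37
For comparison, the top-then-right route costs 38.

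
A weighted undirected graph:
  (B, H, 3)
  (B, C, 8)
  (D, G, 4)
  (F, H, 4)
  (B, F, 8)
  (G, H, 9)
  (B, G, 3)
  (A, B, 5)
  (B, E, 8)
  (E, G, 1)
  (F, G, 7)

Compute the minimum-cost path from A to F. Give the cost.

12

Some routes from A to F:
A-B-F: 5 + 8 = 13
A-B-H-F: 5 + 3 + 4 = 12
A-B-H-G-F: 5 + 3 + 9 + 7 = 24
A-B-G-F: 5 + 3 + 7 = 15
A-B-G-H-F: 5 + 3 + 9 + 4 = 21
A-B-E-G-F: 5 + 8 + 1 + 7 = 21
Shortest: 12.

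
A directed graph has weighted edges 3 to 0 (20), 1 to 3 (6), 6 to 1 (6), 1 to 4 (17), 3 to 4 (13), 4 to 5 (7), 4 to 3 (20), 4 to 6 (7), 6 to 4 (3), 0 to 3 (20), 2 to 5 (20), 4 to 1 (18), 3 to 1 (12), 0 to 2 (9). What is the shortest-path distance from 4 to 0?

39

Paths from 4 to 0:
4 → 3 → 0: 20 + 20 = 40
4 → 6 → 1 → 3 → 0: 7 + 6 + 6 + 20 = 39
4 → 1 → 3 → 0: 18 + 6 + 20 = 44
Best route has total 39.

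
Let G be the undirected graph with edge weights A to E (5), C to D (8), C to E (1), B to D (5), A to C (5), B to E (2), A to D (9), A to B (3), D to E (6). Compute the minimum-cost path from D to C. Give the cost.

Comparing a few candidate routes:
D → B → E → C: 5 + 2 + 1 = 8
D → E → C: 6 + 1 = 7
D → C: 8
Best route has total 7.

7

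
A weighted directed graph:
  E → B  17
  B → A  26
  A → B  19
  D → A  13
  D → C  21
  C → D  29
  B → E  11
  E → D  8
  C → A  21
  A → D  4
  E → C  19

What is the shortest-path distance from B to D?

Paths from B to D:
B → A → D: 26 + 4 = 30
B → E → C → D: 11 + 19 + 29 = 59
B → E → D: 11 + 8 = 19
B → E → C → A → D: 11 + 19 + 21 + 4 = 55
Shortest: 19.

19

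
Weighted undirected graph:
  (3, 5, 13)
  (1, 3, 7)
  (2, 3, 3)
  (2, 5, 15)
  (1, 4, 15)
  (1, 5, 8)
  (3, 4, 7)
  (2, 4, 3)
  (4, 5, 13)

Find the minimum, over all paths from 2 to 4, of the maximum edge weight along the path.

A few of the 2→4 routes:
2 -> 3 -> 1 -> 5 -> 4: max(3, 7, 8, 13) = 13
2 -> 3 -> 4: max(3, 7) = 7
2 -> 3 -> 5 -> 4: max(3, 13, 13) = 13
2 -> 4: max(3) = 3
The minimum achievable maximum is 3.

3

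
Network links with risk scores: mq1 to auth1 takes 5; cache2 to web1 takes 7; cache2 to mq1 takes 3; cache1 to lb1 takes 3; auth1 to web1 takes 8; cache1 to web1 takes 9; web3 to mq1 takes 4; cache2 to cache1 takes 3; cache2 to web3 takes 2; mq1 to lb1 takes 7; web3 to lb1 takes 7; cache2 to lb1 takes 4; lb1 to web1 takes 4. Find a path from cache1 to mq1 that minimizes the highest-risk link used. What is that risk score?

3

Checking several routes:
cache1 -> cache2 -> mq1: max(3, 3) = 3
cache1 -> cache2 -> web3 -> mq1: max(3, 2, 4) = 4
cache1 -> lb1 -> cache2 -> mq1: max(3, 4, 3) = 4
cache1 -> lb1 -> cache2 -> web3 -> mq1: max(3, 4, 2, 4) = 4
The minimum achievable maximum is 3.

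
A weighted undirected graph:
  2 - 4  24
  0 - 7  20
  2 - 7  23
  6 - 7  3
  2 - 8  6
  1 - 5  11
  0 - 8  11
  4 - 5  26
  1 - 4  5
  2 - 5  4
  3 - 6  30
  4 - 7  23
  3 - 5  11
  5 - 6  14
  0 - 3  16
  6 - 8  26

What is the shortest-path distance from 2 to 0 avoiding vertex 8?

31

A few of the 2→0 routes:
2 -> 5 -> 6 -> 7 -> 0: 4 + 14 + 3 + 20 = 41
2 -> 5 -> 3 -> 0: 4 + 11 + 16 = 31
2 -> 5 -> 1 -> 4 -> 7 -> 0: 4 + 11 + 5 + 23 + 20 = 63
2 -> 7 -> 0: 23 + 20 = 43
The minimum is 31.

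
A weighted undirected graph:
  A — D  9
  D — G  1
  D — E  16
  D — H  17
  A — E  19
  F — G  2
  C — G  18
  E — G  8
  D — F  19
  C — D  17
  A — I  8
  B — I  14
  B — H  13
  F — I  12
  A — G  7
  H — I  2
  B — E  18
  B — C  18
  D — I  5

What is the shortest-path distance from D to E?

Comparing a few candidate routes:
D → I → F → G → E: 5 + 12 + 2 + 8 = 27
D → G → A → E: 1 + 7 + 19 = 27
D → A → G → E: 9 + 7 + 8 = 24
D → G → E: 1 + 8 = 9
D → E: 16
Shortest: 9.

9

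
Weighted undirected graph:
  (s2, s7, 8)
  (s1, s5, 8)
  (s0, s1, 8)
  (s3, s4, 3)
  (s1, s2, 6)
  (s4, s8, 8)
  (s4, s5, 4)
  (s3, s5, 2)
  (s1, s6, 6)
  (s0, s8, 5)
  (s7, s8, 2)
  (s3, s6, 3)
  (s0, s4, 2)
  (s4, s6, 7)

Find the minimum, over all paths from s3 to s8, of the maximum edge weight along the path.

5

A few of the s3→s8 routes:
s3-s4-s6-s1-s2-s7-s8: max(3, 7, 6, 6, 8, 2) = 8
s3-s5-s4-s0-s8: max(2, 4, 2, 5) = 5
s3-s4-s8: max(3, 8) = 8
s3-s6-s4-s0-s8: max(3, 7, 2, 5) = 7
s3-s4-s0-s8: max(3, 2, 5) = 5
Best route has worst link 5.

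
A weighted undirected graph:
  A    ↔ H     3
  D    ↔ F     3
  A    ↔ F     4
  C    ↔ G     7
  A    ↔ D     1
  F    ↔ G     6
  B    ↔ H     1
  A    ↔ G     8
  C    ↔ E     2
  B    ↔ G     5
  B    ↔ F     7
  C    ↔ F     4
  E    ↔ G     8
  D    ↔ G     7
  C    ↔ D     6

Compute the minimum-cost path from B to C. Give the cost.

11

Comparing a few candidate routes:
B-G-C: 5 + 7 = 12
B-H-A-D-F-C: 1 + 3 + 1 + 3 + 4 = 12
B-H-A-F-C: 1 + 3 + 4 + 4 = 12
B-G-E-C: 5 + 8 + 2 = 15
B-F-C: 7 + 4 = 11
B-H-A-D-C: 1 + 3 + 1 + 6 = 11
The minimum is 11.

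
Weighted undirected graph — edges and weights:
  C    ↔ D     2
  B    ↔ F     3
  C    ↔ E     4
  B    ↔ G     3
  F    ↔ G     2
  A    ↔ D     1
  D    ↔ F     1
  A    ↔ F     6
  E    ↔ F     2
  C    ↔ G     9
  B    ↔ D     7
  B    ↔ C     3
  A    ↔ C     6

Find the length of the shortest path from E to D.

3

Some routes from E to D:
E→F→B→C→D: 2 + 3 + 3 + 2 = 10
E→F→D: 2 + 1 = 3
E→C→D: 4 + 2 = 6
E→F→A→D: 2 + 6 + 1 = 9
Shortest: 3.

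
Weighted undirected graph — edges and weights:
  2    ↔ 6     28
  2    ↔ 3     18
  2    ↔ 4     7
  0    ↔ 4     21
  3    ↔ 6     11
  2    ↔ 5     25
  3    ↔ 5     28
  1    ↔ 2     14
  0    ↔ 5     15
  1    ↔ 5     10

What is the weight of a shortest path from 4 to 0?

Checking several routes:
4 - 2 - 1 - 5 - 0: 7 + 14 + 10 + 15 = 46
4 - 0: 21
4 - 2 - 5 - 0: 7 + 25 + 15 = 47
Shortest: 21.

21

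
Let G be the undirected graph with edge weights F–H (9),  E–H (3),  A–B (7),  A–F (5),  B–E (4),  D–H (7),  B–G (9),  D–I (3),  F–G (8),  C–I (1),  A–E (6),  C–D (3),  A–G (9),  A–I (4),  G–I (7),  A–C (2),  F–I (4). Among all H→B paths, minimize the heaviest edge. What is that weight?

4

Some routes from H to B:
H-D-C-A-E-B: max(7, 3, 2, 6, 4) = 7
H-D-C-I-A-B: max(7, 3, 1, 4, 7) = 7
H-D-C-A-B: max(7, 3, 2, 7) = 7
H-D-C-I-A-E-B: max(7, 3, 1, 4, 6, 4) = 7
H-E-A-B: max(3, 6, 7) = 7
H-E-B: max(3, 4) = 4
The minimum achievable maximum is 4.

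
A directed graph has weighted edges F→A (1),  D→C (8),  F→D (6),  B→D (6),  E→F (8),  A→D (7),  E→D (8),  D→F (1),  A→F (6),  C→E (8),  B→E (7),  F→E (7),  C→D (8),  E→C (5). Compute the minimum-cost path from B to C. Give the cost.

Candidate routes:
B→E→F→D→C: 7 + 8 + 6 + 8 = 29
B→D→C: 6 + 8 = 14
B→E→F→A→D→C: 7 + 8 + 1 + 7 + 8 = 31
B→D→F→E→C: 6 + 1 + 7 + 5 = 19
B→E→D→C: 7 + 8 + 8 = 23
B→E→C: 7 + 5 = 12
Best route has total 12.

12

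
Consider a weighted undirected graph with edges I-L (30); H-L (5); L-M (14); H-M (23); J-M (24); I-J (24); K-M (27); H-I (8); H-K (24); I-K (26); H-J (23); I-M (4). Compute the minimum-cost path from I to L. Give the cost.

13

Comparing a few candidate routes:
I→L: 30
I→H→L: 8 + 5 = 13
I→M→L: 4 + 14 = 18
I→M→H→L: 4 + 23 + 5 = 32
Shortest: 13.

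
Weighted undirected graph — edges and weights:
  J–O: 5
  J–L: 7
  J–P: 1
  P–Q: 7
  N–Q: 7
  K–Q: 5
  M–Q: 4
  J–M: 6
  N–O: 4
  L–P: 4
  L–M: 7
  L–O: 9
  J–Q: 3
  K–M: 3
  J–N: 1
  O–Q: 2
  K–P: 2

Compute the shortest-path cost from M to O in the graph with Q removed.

Comparing a few candidate routes:
M - K - P - J - O: 3 + 2 + 1 + 5 = 11
M - K - P - J - N - O: 3 + 2 + 1 + 1 + 4 = 11
M - J - O: 6 + 5 = 11
Shortest: 11.

11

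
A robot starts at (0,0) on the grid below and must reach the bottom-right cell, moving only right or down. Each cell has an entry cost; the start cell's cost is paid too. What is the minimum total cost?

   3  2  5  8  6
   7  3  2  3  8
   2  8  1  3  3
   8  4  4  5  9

Cheapest: r0c0 r0c1 r1c1 r1c2 r2c2 r2c3 r2c4 r3c4
  3 + 2 + 3 + 2 + 1 + 3 + 3 + 9 = 26
(Top row then right column would cost 44.)

26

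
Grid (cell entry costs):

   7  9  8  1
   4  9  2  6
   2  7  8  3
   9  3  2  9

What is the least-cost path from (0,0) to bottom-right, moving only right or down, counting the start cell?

34

Best path: (0,0) -> (1,0) -> (2,0) -> (2,1) -> (3,1) -> (3,2) -> (3,3)
Cost: 7 + 4 + 2 + 7 + 3 + 2 + 9 = 34
(Top row then right column would cost 43.)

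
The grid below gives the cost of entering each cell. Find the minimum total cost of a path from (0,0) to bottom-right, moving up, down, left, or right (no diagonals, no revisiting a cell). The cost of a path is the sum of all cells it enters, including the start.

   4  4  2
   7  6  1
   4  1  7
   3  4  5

Best path: [0,0] [0,1] [0,2] [1,2] [2,2] [3,2]
Cost: 4 + 4 + 2 + 1 + 7 + 5 = 23

23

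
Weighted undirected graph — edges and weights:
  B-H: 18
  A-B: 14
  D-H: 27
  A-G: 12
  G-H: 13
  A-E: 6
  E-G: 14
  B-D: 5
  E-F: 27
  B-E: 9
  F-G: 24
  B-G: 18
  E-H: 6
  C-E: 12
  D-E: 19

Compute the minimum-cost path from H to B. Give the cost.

Comparing a few candidate routes:
H - E - A - B: 6 + 6 + 14 = 26
H - B: 18
H - E - B: 6 + 9 = 15
Best route has total 15.

15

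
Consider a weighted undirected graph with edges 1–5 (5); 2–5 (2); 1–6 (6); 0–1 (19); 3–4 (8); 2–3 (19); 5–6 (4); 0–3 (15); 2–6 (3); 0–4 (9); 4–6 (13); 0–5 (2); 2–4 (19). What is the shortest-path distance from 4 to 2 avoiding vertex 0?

16

Checking several routes:
4-6-2: 13 + 3 = 16
4-2: 19
4-6-5-2: 13 + 4 + 2 = 19
4-6-1-5-2: 13 + 6 + 5 + 2 = 26
The minimum is 16.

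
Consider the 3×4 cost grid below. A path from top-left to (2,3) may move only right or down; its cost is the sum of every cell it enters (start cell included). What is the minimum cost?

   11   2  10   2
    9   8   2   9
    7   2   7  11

41

Take r0c0 → r0c1 → r1c1 → r1c2 → r2c2 → r2c3 for a total of 11 + 2 + 8 + 2 + 7 + 11 = 41.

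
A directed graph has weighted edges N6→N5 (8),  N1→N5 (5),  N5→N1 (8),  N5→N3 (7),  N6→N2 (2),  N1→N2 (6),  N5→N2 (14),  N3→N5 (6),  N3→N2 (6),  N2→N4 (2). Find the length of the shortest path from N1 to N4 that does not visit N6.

8

Candidate routes:
N1-N5-N3-N2-N4: 5 + 7 + 6 + 2 = 20
N1-N5-N2-N4: 5 + 14 + 2 = 21
N1-N2-N4: 6 + 2 = 8
Shortest: 8.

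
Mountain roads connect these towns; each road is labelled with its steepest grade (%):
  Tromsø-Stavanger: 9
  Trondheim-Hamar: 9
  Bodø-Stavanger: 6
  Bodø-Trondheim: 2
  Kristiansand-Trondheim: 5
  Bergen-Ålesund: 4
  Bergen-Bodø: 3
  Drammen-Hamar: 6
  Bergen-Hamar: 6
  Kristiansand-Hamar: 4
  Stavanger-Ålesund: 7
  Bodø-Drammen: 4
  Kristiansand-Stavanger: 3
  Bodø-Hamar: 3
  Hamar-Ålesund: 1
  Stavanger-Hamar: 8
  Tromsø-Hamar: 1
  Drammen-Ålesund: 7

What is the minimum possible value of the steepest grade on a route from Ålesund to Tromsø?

1

Comparing a few candidate routes:
Ålesund -> Bergen -> Bodø -> Drammen -> Hamar -> Tromsø: max(4, 3, 4, 6, 1) = 6
Ålesund -> Bergen -> Bodø -> Hamar -> Tromsø: max(4, 3, 3, 1) = 4
Ålesund -> Hamar -> Tromsø: max(1, 1) = 1
Ålesund -> Bergen -> Bodø -> Trondheim -> Kristiansand -> Hamar -> Tromsø: max(4, 3, 2, 5, 4, 1) = 5
Ålesund -> Bergen -> Bodø -> Stavanger -> Kristiansand -> Hamar -> Tromsø: max(4, 3, 6, 3, 4, 1) = 6
Smallest bottleneck: 1%.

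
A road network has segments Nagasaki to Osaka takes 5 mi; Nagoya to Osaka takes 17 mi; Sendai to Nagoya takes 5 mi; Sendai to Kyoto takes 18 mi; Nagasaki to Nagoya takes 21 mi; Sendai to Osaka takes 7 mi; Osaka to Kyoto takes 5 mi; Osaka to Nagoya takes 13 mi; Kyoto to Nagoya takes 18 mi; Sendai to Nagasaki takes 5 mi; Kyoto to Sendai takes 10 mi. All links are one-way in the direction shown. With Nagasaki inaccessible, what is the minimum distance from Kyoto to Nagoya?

Paths from Kyoto to Nagoya avoiding Nagasaki:
Kyoto -> Nagoya: 18
Kyoto -> Sendai -> Nagoya: 10 + 5 = 15
Kyoto -> Sendai -> Osaka -> Nagoya: 10 + 7 + 13 = 30
Shortest: 15 mi.

15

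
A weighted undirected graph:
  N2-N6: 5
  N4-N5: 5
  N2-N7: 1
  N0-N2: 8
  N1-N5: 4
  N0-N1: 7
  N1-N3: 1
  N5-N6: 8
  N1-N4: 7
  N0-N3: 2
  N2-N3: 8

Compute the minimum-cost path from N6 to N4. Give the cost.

13

Checking several routes:
N6→N2→N3→N1→N4: 5 + 8 + 1 + 7 = 21
N6→N2→N3→N1→N5→N4: 5 + 8 + 1 + 4 + 5 = 23
N6→N5→N1→N4: 8 + 4 + 7 = 19
N6→N2→N0→N3→N1→N4: 5 + 8 + 2 + 1 + 7 = 23
N6→N5→N4: 8 + 5 = 13
The minimum is 13.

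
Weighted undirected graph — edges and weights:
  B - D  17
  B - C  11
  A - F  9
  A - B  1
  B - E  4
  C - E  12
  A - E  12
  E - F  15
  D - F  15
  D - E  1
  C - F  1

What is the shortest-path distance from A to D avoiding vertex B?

13

Checking several routes:
A→F→E→D: 9 + 15 + 1 = 25
A→F→D: 9 + 15 = 24
A→F→C→E→D: 9 + 1 + 12 + 1 = 23
A→E→D: 12 + 1 = 13
Shortest: 13.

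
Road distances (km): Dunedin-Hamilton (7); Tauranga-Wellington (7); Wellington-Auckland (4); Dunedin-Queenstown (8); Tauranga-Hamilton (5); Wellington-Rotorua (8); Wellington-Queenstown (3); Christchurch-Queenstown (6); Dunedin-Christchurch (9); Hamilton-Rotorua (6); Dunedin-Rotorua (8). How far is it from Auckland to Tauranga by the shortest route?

11

Comparing a few candidate routes:
Auckland→Wellington→Rotorua→Hamilton→Tauranga: 4 + 8 + 6 + 5 = 23
Auckland→Wellington→Queenstown→Dunedin→Hamilton→Tauranga: 4 + 3 + 8 + 7 + 5 = 27
Auckland→Wellington→Queenstown→Dunedin→Rotorua→Hamilton→Tauranga: 4 + 3 + 8 + 8 + 6 + 5 = 34
Auckland→Wellington→Rotorua→Dunedin→Hamilton→Tauranga: 4 + 8 + 8 + 7 + 5 = 32
Auckland→Wellington→Queenstown→Christchurch→Dunedin→Hamilton→Tauranga: 4 + 3 + 6 + 9 + 7 + 5 = 34
Auckland→Wellington→Tauranga: 4 + 7 = 11
Shortest: 11 km.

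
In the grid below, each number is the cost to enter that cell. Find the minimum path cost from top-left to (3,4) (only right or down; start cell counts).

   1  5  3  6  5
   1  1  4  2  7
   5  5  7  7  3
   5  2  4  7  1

Cheapest: [0,0] [1,0] [1,1] [1,2] [1,3] [1,4] [2,4] [3,4]
  1 + 1 + 1 + 4 + 2 + 7 + 3 + 1 = 20
(Top row then right column would cost 31.)

20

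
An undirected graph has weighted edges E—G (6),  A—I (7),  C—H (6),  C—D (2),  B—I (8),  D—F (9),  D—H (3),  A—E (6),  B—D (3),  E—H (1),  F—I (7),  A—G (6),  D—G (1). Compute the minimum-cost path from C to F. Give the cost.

A few of the C→F routes:
C→D→F: 2 + 9 = 11
C→H→E→G→D→F: 6 + 1 + 6 + 1 + 9 = 23
C→D→G→A→I→F: 2 + 1 + 6 + 7 + 7 = 23
C→H→D→F: 6 + 3 + 9 = 18
C→D→H→E→A→I→F: 2 + 3 + 1 + 6 + 7 + 7 = 26
C→D→B→I→F: 2 + 3 + 8 + 7 = 20
Best route has total 11.

11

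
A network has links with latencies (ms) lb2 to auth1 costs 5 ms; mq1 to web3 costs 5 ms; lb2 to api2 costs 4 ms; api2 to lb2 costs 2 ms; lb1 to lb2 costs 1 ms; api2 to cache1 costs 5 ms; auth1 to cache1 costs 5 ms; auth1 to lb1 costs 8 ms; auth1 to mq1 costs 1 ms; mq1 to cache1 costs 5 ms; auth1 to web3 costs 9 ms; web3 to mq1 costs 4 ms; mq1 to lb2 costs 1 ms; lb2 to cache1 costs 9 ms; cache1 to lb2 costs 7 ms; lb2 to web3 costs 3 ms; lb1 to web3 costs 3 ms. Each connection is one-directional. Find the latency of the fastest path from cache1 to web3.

Paths from cache1 to web3:
cache1-lb2-web3: 7 + 3 = 10
cache1-lb2-auth1-mq1-web3: 7 + 5 + 1 + 5 = 18
cache1-lb2-auth1-lb1-web3: 7 + 5 + 8 + 3 = 23
cache1-lb2-auth1-web3: 7 + 5 + 9 = 21
Shortest: 10 ms.

10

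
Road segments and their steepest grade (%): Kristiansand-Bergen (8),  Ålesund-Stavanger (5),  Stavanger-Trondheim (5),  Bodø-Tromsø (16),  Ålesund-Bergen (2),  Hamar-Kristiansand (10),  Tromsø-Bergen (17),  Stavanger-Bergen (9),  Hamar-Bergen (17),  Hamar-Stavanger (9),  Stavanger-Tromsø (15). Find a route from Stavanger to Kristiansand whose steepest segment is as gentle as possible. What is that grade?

8

Some routes from Stavanger to Kristiansand:
Stavanger → Ålesund → Bergen → Kristiansand: max(5, 2, 8) = 8
Stavanger → Tromsø → Bergen → Hamar → Kristiansand: max(15, 17, 17, 10) = 17
Stavanger → Ålesund → Bergen → Hamar → Kristiansand: max(5, 2, 17, 10) = 17
Stavanger → Bergen → Kristiansand: max(9, 8) = 9
Stavanger → Hamar → Bergen → Kristiansand: max(9, 17, 8) = 17
Stavanger → Hamar → Kristiansand: max(9, 10) = 10
Smallest bottleneck: 8%.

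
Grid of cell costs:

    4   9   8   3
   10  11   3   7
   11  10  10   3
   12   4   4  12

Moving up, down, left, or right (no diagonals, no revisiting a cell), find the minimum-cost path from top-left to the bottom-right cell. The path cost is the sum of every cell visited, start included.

Cheapest: (0,0) → (0,1) → (0,2) → (0,3) → (1,3) → (2,3) → (3,3)
  4 + 9 + 8 + 3 + 7 + 3 + 12 = 46

46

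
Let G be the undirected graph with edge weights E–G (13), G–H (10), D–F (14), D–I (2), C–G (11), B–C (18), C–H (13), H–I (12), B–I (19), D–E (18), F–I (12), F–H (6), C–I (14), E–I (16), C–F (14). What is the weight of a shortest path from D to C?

Some routes from D to C:
D - I - C: 2 + 14 = 16
D - I - H - C: 2 + 12 + 13 = 27
D - I - F - C: 2 + 12 + 14 = 28
Best route has total 16.

16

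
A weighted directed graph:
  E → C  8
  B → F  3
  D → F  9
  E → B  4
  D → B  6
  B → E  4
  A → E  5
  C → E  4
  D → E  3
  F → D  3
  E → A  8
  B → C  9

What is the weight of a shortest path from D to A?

11

Paths from D to A:
D→B→C→E→A: 6 + 9 + 4 + 8 = 27
D→E→A: 3 + 8 = 11
D→B→E→A: 6 + 4 + 8 = 18
Best route has total 11.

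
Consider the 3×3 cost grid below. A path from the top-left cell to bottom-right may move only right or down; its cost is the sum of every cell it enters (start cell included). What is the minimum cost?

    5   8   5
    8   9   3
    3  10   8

29

Cheapest: r0c0→r0c1→r0c2→r1c2→r2c2
  5 + 8 + 5 + 3 + 8 = 29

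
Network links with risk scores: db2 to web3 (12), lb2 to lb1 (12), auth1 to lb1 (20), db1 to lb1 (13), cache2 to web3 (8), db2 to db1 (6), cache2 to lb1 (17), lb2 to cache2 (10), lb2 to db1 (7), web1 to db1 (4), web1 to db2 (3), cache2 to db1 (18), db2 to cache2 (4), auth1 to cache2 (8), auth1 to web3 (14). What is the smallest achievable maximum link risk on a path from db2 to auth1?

Some routes from db2 to auth1:
db2 - web1 - db1 - lb2 - cache2 - auth1: max(3, 4, 7, 10, 8) = 10
db2 - cache2 - auth1: max(4, 8) = 8
db2 - db1 - lb2 - cache2 - auth1: max(6, 7, 10, 8) = 10
Best route has worst link 8.

8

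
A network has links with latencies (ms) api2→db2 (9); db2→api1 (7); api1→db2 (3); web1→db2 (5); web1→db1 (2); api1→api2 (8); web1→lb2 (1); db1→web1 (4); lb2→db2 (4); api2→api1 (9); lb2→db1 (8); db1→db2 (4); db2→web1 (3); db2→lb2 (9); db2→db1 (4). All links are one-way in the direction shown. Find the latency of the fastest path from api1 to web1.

6

Routes from api1 to web1:
api1-api2-db2-db1-web1: 8 + 9 + 4 + 4 = 25
api1-api2-db2-web1: 8 + 9 + 3 = 20
api1-db2-lb2-db1-web1: 3 + 9 + 8 + 4 = 24
api1-db2-web1: 3 + 3 = 6
api1-api2-db2-lb2-db1-web1: 8 + 9 + 9 + 8 + 4 = 38
api1-db2-db1-web1: 3 + 4 + 4 = 11
Shortest: 6 ms.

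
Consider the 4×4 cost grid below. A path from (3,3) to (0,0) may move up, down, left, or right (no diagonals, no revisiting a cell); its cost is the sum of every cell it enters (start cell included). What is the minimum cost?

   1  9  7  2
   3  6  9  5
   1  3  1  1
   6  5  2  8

Best path: (3,3) (2,3) (2,2) (2,1) (2,0) (1,0) (0,0)
Cost: 8 + 1 + 1 + 3 + 1 + 3 + 1 = 18

18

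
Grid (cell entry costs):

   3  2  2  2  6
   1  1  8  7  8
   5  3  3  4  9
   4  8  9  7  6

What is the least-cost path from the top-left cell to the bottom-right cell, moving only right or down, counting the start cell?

One optimal route is r0c0 -> r1c0 -> r1c1 -> r2c1 -> r2c2 -> r2c3 -> r3c3 -> r3c4.
Its cost is 3 + 1 + 1 + 3 + 3 + 4 + 7 + 6 = 28.
For comparison, the top-then-right route costs 38.

28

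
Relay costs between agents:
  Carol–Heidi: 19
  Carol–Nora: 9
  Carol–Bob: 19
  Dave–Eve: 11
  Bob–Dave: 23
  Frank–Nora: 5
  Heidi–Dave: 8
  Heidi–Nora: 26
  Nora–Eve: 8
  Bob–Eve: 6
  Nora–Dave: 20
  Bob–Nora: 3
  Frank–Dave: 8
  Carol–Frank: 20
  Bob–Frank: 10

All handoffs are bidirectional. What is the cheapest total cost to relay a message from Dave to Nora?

Some routes from Dave to Nora:
Dave-Eve-Nora: 11 + 8 = 19
Dave-Nora: 20
Dave-Frank-Nora: 8 + 5 = 13
Best route has total 13.

13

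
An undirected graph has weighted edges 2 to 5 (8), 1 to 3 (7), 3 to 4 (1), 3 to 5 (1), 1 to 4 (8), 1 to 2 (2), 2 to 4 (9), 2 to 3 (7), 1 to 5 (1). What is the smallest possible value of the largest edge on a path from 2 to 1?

2

Comparing a few candidate routes:
2→5→3→1: max(8, 1, 7) = 8
2→3→5→1: max(7, 1, 1) = 7
2→3→1: max(7, 7) = 7
2→1: max(2) = 2
Smallest bottleneck: 2.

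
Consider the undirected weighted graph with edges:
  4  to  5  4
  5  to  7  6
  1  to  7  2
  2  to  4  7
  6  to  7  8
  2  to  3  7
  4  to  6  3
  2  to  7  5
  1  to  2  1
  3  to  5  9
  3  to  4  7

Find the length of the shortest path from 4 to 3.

Comparing a few candidate routes:
4-3: 7
4-5-3: 4 + 9 = 13
4-2-3: 7 + 7 = 14
Best route has total 7.

7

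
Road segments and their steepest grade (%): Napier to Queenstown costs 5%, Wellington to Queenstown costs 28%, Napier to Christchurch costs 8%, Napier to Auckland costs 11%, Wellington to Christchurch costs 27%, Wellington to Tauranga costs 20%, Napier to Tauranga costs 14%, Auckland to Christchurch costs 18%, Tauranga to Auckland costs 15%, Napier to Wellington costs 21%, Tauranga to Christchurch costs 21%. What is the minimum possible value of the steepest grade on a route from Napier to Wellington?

A few of the Napier→Wellington routes:
Napier→Christchurch→Auckland→Tauranga→Wellington: max(8, 18, 15, 20) = 20
Napier→Christchurch→Tauranga→Wellington: max(8, 21, 20) = 21
Napier→Auckland→Tauranga→Wellington: max(11, 15, 20) = 20
Napier→Tauranga→Wellington: max(14, 20) = 20
Best route has worst link 20%.

20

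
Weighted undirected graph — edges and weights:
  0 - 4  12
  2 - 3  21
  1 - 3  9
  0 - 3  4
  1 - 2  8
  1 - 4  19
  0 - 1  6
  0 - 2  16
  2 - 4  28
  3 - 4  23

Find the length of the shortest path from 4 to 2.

26

Checking several routes:
4→1→2: 19 + 8 = 27
4→0→1→2: 12 + 6 + 8 = 26
4→2: 28
4→0→2: 12 + 16 = 28
Shortest: 26.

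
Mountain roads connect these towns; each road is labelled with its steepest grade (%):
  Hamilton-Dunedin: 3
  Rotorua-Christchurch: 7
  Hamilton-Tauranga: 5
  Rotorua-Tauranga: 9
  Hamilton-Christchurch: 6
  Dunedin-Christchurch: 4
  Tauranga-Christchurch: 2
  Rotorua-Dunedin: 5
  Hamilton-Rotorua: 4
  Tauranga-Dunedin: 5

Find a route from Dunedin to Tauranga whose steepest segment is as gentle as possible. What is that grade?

A few of the Dunedin→Tauranga routes:
Dunedin → Tauranga: max(5) = 5
Dunedin → Christchurch → Hamilton → Tauranga: max(4, 6, 5) = 6
Dunedin → Hamilton → Tauranga: max(3, 5) = 5
Dunedin → Rotorua → Hamilton → Christchurch → Tauranga: max(5, 4, 6, 2) = 6
Dunedin → Rotorua → Hamilton → Tauranga: max(5, 4, 5) = 5
Dunedin → Christchurch → Tauranga: max(4, 2) = 4
Best route has worst link 4%.

4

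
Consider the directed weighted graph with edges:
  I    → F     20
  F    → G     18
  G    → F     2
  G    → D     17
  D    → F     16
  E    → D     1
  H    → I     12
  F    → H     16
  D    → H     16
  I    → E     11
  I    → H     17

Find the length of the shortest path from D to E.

39

Candidate routes:
D-F-H-I-E: 16 + 16 + 12 + 11 = 55
D-H-I-E: 16 + 12 + 11 = 39
Best route has total 39.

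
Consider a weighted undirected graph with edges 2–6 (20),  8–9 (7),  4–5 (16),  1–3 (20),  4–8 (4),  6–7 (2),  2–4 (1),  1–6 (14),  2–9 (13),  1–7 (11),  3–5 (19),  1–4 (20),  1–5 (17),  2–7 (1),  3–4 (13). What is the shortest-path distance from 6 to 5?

20

A few of the 6→5 routes:
6 → 7 → 2 → 4 → 5: 2 + 1 + 1 + 16 = 20
6 → 1 → 5: 14 + 17 = 31
6 → 7 → 1 → 5: 2 + 11 + 17 = 30
6 → 7 → 2 → 4 → 3 → 5: 2 + 1 + 1 + 13 + 19 = 36
Shortest: 20.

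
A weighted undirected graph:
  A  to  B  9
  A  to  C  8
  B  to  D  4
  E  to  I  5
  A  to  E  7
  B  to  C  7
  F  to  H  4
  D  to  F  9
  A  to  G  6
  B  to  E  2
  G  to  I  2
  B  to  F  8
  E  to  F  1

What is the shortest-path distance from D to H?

11

A few of the D→H routes:
D -> F -> H: 9 + 4 = 13
D -> B -> A -> E -> F -> H: 4 + 9 + 7 + 1 + 4 = 25
D -> B -> E -> F -> H: 4 + 2 + 1 + 4 = 11
D -> B -> F -> H: 4 + 8 + 4 = 16
Shortest: 11.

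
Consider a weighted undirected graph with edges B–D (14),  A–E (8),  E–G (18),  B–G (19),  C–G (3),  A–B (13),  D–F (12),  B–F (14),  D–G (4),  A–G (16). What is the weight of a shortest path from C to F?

Comparing a few candidate routes:
C→G→D→F: 3 + 4 + 12 = 19
C→G→D→B→F: 3 + 4 + 14 + 14 = 35
C→G→A→B→F: 3 + 16 + 13 + 14 = 46
C→G→B→F: 3 + 19 + 14 = 36
The minimum is 19.

19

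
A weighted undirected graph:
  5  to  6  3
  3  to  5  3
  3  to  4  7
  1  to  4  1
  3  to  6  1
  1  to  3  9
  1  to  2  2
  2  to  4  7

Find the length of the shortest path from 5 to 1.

Checking several routes:
5 → 6 → 3 → 4 → 1: 3 + 1 + 7 + 1 = 12
5 → 3 → 1: 3 + 9 = 12
5 → 3 → 4 → 2 → 1: 3 + 7 + 7 + 2 = 19
5 → 6 → 3 → 1: 3 + 1 + 9 = 13
5 → 3 → 4 → 1: 3 + 7 + 1 = 11
Shortest: 11.

11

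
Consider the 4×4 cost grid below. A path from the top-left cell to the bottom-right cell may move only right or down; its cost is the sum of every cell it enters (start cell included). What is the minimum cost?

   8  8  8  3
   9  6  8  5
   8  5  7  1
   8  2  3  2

One optimal route is (0,0) → (0,1) → (1,1) → (2,1) → (3,1) → (3,2) → (3,3).
Its cost is 8 + 8 + 6 + 5 + 2 + 3 + 2 = 34.
(Top row then right column would cost 35.)

34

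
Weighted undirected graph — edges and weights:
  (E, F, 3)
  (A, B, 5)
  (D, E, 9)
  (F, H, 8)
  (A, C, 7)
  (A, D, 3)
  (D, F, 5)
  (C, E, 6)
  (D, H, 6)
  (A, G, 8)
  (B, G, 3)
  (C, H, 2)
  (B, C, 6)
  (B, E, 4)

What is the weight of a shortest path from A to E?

Checking several routes:
A - D - F - E: 3 + 5 + 3 = 11
A - B - E: 5 + 4 = 9
A - D - E: 3 + 9 = 12
The minimum is 9.

9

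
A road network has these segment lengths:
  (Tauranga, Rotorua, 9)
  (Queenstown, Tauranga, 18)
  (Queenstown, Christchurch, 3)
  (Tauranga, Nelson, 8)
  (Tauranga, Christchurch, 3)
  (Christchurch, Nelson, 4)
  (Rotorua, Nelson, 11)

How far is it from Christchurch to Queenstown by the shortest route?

A few of the Christchurch→Queenstown routes:
Christchurch -> Queenstown: 3
Christchurch -> Tauranga -> Queenstown: 3 + 18 = 21
Christchurch -> Nelson -> Tauranga -> Queenstown: 4 + 8 + 18 = 30
Shortest: 3.

3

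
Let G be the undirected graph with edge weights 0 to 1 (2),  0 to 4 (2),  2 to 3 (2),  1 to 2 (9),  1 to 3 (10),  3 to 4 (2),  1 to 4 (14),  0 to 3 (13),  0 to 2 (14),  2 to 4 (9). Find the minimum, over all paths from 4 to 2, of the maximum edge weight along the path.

A few of the 4→2 routes:
4 -> 3 -> 2: max(2, 2) = 2
4 -> 2: max(9) = 9
4 -> 0 -> 1 -> 2: max(2, 2, 9) = 9
The minimum achievable maximum is 2.

2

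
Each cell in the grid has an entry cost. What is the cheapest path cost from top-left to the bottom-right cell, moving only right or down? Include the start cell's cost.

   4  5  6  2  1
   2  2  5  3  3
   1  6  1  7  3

22

Cheapest: [0,0] [1,0] [1,1] [1,2] [1,3] [1,4] [2,4]
  4 + 2 + 2 + 5 + 3 + 3 + 3 = 22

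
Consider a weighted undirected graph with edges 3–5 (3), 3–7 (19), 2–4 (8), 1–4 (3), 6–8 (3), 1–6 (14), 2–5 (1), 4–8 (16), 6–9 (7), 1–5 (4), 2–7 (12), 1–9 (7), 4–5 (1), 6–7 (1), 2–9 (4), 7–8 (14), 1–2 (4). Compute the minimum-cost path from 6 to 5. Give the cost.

Comparing a few candidate routes:
6-9-1-5: 7 + 7 + 4 = 18
6-1-5: 14 + 4 = 18
6-9-2-5: 7 + 4 + 1 = 12
6-7-2-5: 1 + 12 + 1 = 14
6-9-1-4-5: 7 + 7 + 3 + 1 = 18
6-1-4-5: 14 + 3 + 1 = 18
Shortest: 12.

12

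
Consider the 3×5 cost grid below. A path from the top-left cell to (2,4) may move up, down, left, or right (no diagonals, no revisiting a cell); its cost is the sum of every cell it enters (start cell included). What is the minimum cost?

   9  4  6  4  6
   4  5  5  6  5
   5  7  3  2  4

32

Path (0,0) → (0,1) → (1,1) → (1,2) → (2,2) → (2,3) → (2,4): 9 + 4 + 5 + 5 + 3 + 2 + 4 = 32.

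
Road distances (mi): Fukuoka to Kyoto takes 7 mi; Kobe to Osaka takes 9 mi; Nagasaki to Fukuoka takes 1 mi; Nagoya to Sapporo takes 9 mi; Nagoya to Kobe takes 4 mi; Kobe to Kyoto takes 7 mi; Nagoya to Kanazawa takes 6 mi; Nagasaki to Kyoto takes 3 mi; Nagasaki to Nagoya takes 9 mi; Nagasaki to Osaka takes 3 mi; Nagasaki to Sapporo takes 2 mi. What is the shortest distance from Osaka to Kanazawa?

A few of the Osaka→Kanazawa routes:
Osaka→Nagasaki→Kyoto→Kobe→Nagoya→Kanazawa: 3 + 3 + 7 + 4 + 6 = 23
Osaka→Nagasaki→Fukuoka→Kyoto→Kobe→Nagoya→Kanazawa: 3 + 1 + 7 + 7 + 4 + 6 = 28
Osaka→Kobe→Nagoya→Kanazawa: 9 + 4 + 6 = 19
Osaka→Nagasaki→Sapporo→Nagoya→Kanazawa: 3 + 2 + 9 + 6 = 20
Osaka→Nagasaki→Nagoya→Kanazawa: 3 + 9 + 6 = 18
Best route has total 18 mi.

18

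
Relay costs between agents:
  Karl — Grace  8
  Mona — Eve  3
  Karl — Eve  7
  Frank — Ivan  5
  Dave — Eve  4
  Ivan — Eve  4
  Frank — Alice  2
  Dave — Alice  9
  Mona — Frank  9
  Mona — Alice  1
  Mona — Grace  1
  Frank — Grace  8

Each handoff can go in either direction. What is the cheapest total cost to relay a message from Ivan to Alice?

Comparing a few candidate routes:
Ivan→Frank→Mona→Alice: 5 + 9 + 1 = 15
Ivan→Frank→Alice: 5 + 2 = 7
Ivan→Eve→Mona→Alice: 4 + 3 + 1 = 8
Ivan→Frank→Grace→Mona→Alice: 5 + 8 + 1 + 1 = 15
The minimum is 7.

7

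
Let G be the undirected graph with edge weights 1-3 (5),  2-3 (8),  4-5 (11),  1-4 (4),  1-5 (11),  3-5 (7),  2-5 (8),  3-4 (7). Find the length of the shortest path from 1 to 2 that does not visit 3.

19

Routes from 1 to 2 avoiding 3:
1 - 5 - 2: 11 + 8 = 19
1 - 4 - 5 - 2: 4 + 11 + 8 = 23
Best route has total 19.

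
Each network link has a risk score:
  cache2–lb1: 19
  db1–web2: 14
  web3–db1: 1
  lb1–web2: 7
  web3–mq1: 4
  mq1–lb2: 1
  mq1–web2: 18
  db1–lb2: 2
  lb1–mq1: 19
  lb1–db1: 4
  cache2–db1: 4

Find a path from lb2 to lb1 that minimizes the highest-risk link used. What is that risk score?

4

Checking several routes:
lb2 → db1 → web3 → mq1 → web2 → lb1: max(2, 1, 4, 18, 7) = 18
lb2 → mq1 → web3 → db1 → web2 → lb1: max(1, 4, 1, 14, 7) = 14
lb2 → db1 → web2 → lb1: max(2, 14, 7) = 14
lb2 → db1 → lb1: max(2, 4) = 4
lb2 → mq1 → web3 → db1 → lb1: max(1, 4, 1, 4) = 4
Best route has worst link 4.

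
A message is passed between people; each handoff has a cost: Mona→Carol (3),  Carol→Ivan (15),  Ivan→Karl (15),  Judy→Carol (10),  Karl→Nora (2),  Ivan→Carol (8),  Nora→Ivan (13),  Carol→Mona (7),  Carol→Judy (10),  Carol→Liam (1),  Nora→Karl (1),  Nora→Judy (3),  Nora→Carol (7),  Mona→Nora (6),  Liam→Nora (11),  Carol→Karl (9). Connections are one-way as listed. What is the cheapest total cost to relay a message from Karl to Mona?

Paths from Karl to Mona:
Karl → Nora → Carol → Mona: 2 + 7 + 7 = 16
Karl → Nora → Judy → Carol → Mona: 2 + 3 + 10 + 7 = 22
Karl → Nora → Ivan → Carol → Mona: 2 + 13 + 8 + 7 = 30
The minimum is 16.

16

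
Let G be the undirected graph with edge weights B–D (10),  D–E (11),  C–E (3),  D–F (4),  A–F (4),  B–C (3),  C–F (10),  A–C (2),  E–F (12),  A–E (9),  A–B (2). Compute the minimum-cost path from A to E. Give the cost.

5

Comparing a few candidate routes:
A → B → C → E: 2 + 3 + 3 = 8
A → C → E: 2 + 3 = 5
A → E: 9
Shortest: 5.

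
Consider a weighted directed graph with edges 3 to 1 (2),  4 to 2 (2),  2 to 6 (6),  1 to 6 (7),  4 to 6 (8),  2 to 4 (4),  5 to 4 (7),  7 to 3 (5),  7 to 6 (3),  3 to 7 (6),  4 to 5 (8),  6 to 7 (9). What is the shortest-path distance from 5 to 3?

Routes from 5 to 3:
5→4→6→7→3: 7 + 8 + 9 + 5 = 29
5→4→2→6→7→3: 7 + 2 + 6 + 9 + 5 = 29
Shortest: 29.

29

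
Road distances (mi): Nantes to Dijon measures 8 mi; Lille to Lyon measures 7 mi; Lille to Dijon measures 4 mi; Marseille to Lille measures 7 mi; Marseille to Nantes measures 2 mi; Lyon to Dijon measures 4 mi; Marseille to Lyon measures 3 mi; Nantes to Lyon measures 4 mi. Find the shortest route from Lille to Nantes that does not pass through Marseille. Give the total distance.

11

Routes from Lille to Nantes avoiding Marseille:
Lille - Lyon - Nantes: 7 + 4 = 11
Lille - Dijon - Lyon - Nantes: 4 + 4 + 4 = 12
Lille - Lyon - Dijon - Nantes: 7 + 4 + 8 = 19
Lille - Dijon - Nantes: 4 + 8 = 12
Best route has total 11 mi.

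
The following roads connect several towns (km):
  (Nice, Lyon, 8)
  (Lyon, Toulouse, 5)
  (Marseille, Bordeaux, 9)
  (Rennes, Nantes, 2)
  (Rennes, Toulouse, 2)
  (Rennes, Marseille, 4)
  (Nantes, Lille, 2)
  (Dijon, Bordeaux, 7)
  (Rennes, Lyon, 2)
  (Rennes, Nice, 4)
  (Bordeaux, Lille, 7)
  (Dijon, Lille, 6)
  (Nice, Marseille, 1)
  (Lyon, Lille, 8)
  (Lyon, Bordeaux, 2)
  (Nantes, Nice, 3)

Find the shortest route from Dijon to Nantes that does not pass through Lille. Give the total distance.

13

A few of the Dijon→Nantes routes:
Dijon→Bordeaux→Lyon→Nice→Nantes: 7 + 2 + 8 + 3 = 20
Dijon→Bordeaux→Lyon→Rennes→Nice→Nantes: 7 + 2 + 2 + 4 + 3 = 18
Dijon→Bordeaux→Lyon→Toulouse→Rennes→Nantes: 7 + 2 + 5 + 2 + 2 = 18
Dijon→Bordeaux→Marseille→Nice→Nantes: 7 + 9 + 1 + 3 = 20
Dijon→Bordeaux→Lyon→Rennes→Marseille→Nice→Nantes: 7 + 2 + 2 + 4 + 1 + 3 = 19
Dijon→Bordeaux→Lyon→Rennes→Nantes: 7 + 2 + 2 + 2 = 13
The minimum is 13 km.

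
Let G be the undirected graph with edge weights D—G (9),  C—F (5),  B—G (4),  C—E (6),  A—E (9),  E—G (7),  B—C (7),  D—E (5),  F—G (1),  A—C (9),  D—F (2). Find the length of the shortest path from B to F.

5

A few of the B→F routes:
B → G → E → D → F: 4 + 7 + 5 + 2 = 18
B → G → D → F: 4 + 9 + 2 = 15
B → C → F: 7 + 5 = 12
B → G → F: 4 + 1 = 5
The minimum is 5.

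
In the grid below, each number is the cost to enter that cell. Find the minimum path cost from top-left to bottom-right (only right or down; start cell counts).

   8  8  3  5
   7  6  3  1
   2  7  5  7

One optimal route is r0c0→r0c1→r0c2→r1c2→r1c3→r2c3.
Its cost is 8 + 8 + 3 + 3 + 1 + 7 = 30.

30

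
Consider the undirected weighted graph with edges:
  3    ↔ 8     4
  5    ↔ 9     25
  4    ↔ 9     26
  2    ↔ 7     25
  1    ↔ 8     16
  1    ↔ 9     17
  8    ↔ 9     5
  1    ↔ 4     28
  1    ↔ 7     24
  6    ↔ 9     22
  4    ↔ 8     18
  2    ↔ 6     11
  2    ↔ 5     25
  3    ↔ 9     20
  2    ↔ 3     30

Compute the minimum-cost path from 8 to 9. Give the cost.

A few of the 8→9 routes:
8 - 1 - 9: 16 + 17 = 33
8 - 3 - 9: 4 + 20 = 24
8 - 4 - 9: 18 + 26 = 44
8 - 9: 5
Best route has total 5.

5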